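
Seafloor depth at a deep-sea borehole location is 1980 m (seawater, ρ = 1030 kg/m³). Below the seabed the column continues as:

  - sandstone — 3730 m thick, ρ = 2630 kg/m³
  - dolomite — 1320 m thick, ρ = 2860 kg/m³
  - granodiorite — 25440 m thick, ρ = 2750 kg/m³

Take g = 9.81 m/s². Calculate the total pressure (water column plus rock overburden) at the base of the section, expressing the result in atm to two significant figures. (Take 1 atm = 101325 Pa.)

8300 atm

seawater: 1030 kg/m³ × 9.81 m/s² × 1980 m = 2.001×10^7 Pa = 197.4 atm
sandstone: 2630 kg/m³ × 9.81 m/s² × 3730 m = 9.624×10^7 Pa = 949.8 atm
dolomite: 2860 kg/m³ × 9.81 m/s² × 1320 m = 3.703×10^7 Pa = 365.5 atm
granodiorite: 2750 kg/m³ × 9.81 m/s² × 25440 m = 6.863×10^8 Pa = 6773 atm
Total = 197.4 + 949.8 + 365.5 + 6773 = 8286.0 atm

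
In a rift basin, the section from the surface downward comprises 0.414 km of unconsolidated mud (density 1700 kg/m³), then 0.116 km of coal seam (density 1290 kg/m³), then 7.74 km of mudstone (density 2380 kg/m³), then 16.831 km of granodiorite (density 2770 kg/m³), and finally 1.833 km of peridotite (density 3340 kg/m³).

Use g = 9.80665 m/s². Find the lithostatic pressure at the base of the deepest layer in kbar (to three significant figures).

7.06 kbar

unconsolidated mud: 1700 kg/m³ × 9.80665 m/s² × 414 m = 6.902×10^6 Pa = 0.06902 kbar
coal seam: 1290 kg/m³ × 9.80665 m/s² × 116 m = 1.467×10^6 Pa = 0.01467 kbar
mudstone: 2380 kg/m³ × 9.80665 m/s² × 7740 m = 1.807×10^8 Pa = 1.807 kbar
granodiorite: 2770 kg/m³ × 9.80665 m/s² × 16831 m = 4.572×10^8 Pa = 4.572 kbar
peridotite: 3340 kg/m³ × 9.80665 m/s² × 1833 m = 6.004×10^7 Pa = 0.6004 kbar
Total = 0.06902 + 0.01467 + 1.807 + 4.572 + 0.6004 = 7.0626 kbar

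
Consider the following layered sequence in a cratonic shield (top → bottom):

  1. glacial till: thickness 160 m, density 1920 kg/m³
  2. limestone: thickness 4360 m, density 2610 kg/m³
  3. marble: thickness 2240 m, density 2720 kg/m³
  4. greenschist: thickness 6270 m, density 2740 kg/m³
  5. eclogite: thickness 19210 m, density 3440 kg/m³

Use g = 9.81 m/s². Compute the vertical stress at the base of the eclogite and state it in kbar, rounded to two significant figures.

9.9 kbar

glacial till: 1920 kg/m³ × 9.81 m/s² × 160 m = 3.014×10^6 Pa = 0.03014 kbar
limestone: 2610 kg/m³ × 9.81 m/s² × 4360 m = 1.116×10^8 Pa = 1.116 kbar
marble: 2720 kg/m³ × 9.81 m/s² × 2240 m = 5.977×10^7 Pa = 0.5977 kbar
greenschist: 2740 kg/m³ × 9.81 m/s² × 6270 m = 1.685×10^8 Pa = 1.685 kbar
eclogite: 3440 kg/m³ × 9.81 m/s² × 19210 m = 6.483×10^8 Pa = 6.483 kbar
Total = 0.03014 + 1.116 + 0.5977 + 1.685 + 6.483 = 9.9122 kbar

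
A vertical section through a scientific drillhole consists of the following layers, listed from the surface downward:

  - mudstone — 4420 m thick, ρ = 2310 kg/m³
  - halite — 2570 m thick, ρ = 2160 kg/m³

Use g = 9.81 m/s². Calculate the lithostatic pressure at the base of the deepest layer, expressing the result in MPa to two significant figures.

mudstone: 2310 kg/m³ × 9.81 m/s² × 4420 m = 1.002×10^8 Pa = 100.2 MPa
halite: 2160 kg/m³ × 9.81 m/s² × 2570 m = 5.446×10^7 Pa = 54.46 MPa
Total = 100.2 + 54.46 = 154.62 MPa

150 MPa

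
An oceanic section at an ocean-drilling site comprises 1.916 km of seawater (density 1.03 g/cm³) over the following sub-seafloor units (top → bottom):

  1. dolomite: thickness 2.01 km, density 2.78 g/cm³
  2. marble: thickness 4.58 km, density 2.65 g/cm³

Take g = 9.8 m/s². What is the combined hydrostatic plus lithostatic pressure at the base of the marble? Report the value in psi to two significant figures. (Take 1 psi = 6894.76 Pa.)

28000 psi

seawater: 1030 kg/m³ × 9.8 m/s² × 1916 m = 1.934×10^7 Pa = 2805 psi
dolomite: 2780 kg/m³ × 9.8 m/s² × 2010 m = 5.476×10^7 Pa = 7942 psi
marble: 2650 kg/m³ × 9.8 m/s² × 4580 m = 1.189×10^8 Pa = 17251 psi
Total = 2805 + 7942 + 17251 = 27999 psi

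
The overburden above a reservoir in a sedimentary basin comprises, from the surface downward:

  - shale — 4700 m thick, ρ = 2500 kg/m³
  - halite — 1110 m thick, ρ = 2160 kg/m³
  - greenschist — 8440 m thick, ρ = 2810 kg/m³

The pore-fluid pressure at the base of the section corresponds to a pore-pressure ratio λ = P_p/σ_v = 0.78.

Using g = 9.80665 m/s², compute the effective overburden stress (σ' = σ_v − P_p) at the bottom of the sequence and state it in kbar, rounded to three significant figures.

Overburden (lithostatic) stress σ_v:
shale: 2500 kg/m³ × 9.80665 m/s² × 4700 m = 1.152×10^8 Pa = 115.2 MPa
halite: 2160 kg/m³ × 9.80665 m/s² × 1110 m = 2.351×10^7 Pa = 23.51 MPa
greenschist: 2810 kg/m³ × 9.80665 m/s² × 8440 m = 2.326×10^8 Pa = 232.6 MPa
Total = 115.2 + 23.51 + 232.6 = 371.32 MPa
Pore pressure P_p = λ·σ_v = 0.78 × 371.3 MPa = 289.6 MPa
Effective stress σ' = σ_v − P_p = 371.3 − 289.6 = 81.690 MPa = 0.81690 kbar

0.817 kbar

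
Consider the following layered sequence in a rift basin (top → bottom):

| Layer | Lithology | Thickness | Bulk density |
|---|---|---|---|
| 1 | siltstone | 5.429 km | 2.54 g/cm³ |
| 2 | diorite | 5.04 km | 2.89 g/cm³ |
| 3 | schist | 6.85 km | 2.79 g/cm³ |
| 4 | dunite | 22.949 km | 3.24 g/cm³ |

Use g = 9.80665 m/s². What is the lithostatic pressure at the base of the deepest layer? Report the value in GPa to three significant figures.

siltstone: 2540 kg/m³ × 9.80665 m/s² × 5429 m = 1.352×10^8 Pa = 0.1352 GPa
diorite: 2890 kg/m³ × 9.80665 m/s² × 5040 m = 1.428×10^8 Pa = 0.1428 GPa
schist: 2790 kg/m³ × 9.80665 m/s² × 6850 m = 1.874×10^8 Pa = 0.1874 GPa
dunite: 3240 kg/m³ × 9.80665 m/s² × 22949 m = 7.292×10^8 Pa = 0.7292 GPa
Total = 0.1352 + 0.1428 + 0.1874 + 0.7292 = 1.1947 GPa

1.19 GPa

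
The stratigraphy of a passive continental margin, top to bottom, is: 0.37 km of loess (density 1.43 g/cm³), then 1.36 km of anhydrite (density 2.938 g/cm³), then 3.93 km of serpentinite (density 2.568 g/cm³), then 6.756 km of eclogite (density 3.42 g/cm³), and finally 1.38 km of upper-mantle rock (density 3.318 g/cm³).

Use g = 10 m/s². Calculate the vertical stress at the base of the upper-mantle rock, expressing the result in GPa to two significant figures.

0.42 GPa

loess: 1430 kg/m³ × 10 m/s² × 370 m = 5.291×10^6 Pa = 5.291×10^-3 GPa
anhydrite: 2938 kg/m³ × 10 m/s² × 1360 m = 3.996×10^7 Pa = 0.03996 GPa
serpentinite: 2568 kg/m³ × 10 m/s² × 3930 m = 1.009×10^8 Pa = 0.1009 GPa
eclogite: 3420 kg/m³ × 10 m/s² × 6756 m = 2.311×10^8 Pa = 0.2311 GPa
upper-mantle rock: 3318 kg/m³ × 10 m/s² × 1380 m = 4.579×10^7 Pa = 0.04579 GPa
Total = 5.291×10^-3 + 0.03996 + 0.1009 + 0.2311 + 0.04579 = 0.42301 GPa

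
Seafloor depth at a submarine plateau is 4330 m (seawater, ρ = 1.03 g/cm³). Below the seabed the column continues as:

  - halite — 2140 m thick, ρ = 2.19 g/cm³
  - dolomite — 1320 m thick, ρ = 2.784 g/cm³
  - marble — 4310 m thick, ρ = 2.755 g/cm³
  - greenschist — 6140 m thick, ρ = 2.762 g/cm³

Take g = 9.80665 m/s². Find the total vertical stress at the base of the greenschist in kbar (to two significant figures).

seawater: 1030 kg/m³ × 9.80665 m/s² × 4330 m = 4.374×10^7 Pa = 0.4374 kbar
halite: 2190 kg/m³ × 9.80665 m/s² × 2140 m = 4.596×10^7 Pa = 0.4596 kbar
dolomite: 2784 kg/m³ × 9.80665 m/s² × 1320 m = 3.604×10^7 Pa = 0.3604 kbar
marble: 2755 kg/m³ × 9.80665 m/s² × 4310 m = 1.164×10^8 Pa = 1.164 kbar
greenschist: 2762 kg/m³ × 9.80665 m/s² × 6140 m = 1.663×10^8 Pa = 1.663 kbar
Total = 0.4374 + 0.4596 + 0.3604 + 1.164 + 1.663 = 4.0849 kbar

4.1 kbar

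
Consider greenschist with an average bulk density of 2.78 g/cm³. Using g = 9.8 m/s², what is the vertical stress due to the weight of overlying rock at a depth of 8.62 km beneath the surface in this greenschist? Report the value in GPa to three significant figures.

0.235 GPa

greenschist: 2780 kg/m³ × 9.8 m/s² × 8620 m = 2.348×10^8 Pa = 0.2348 GPa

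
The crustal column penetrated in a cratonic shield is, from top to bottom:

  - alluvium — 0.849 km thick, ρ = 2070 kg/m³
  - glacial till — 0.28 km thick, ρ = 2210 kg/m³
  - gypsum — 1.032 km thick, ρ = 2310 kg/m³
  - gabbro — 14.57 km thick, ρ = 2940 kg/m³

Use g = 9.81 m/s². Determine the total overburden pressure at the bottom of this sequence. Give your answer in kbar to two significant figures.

alluvium: 2070 kg/m³ × 9.81 m/s² × 849 m = 1.724×10^7 Pa = 0.1724 kbar
glacial till: 2210 kg/m³ × 9.81 m/s² × 280 m = 6.070×10^6 Pa = 0.06070 kbar
gypsum: 2310 kg/m³ × 9.81 m/s² × 1032 m = 2.339×10^7 Pa = 0.2339 kbar
gabbro: 2940 kg/m³ × 9.81 m/s² × 14570 m = 4.202×10^8 Pa = 4.202 kbar
Total = 0.1724 + 0.06070 + 0.2339 + 4.202 = 4.6692 kbar

4.7 kbar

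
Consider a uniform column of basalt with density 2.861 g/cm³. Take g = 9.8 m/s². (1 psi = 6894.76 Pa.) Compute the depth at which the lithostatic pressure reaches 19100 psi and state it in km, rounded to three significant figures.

h = P/(ρg) = 19100 psi / (2861 kg/m³ × 9.8 m/s²) = 1.317×10^8 Pa / 28038 Pa/m = 4696.9 m
= 4.6969 km

4.70 km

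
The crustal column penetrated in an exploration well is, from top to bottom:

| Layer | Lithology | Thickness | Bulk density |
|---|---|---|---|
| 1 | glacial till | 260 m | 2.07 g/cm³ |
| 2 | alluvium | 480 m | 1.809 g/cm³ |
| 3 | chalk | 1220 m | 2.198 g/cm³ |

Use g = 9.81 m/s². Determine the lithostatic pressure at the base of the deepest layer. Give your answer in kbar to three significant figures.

0.401 kbar

glacial till: 2070 kg/m³ × 9.81 m/s² × 260 m = 5.280×10^6 Pa = 0.05280 kbar
alluvium: 1809 kg/m³ × 9.81 m/s² × 480 m = 8.518×10^6 Pa = 0.08518 kbar
chalk: 2198 kg/m³ × 9.81 m/s² × 1220 m = 2.631×10^7 Pa = 0.2631 kbar
Total = 0.05280 + 0.08518 + 0.2631 = 0.40104 kbar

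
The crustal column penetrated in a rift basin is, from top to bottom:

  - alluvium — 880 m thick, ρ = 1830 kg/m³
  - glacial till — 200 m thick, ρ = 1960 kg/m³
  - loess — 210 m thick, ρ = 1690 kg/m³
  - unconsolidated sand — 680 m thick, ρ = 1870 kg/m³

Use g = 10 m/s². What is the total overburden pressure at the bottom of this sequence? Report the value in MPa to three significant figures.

36.3 MPa

alluvium: 1830 kg/m³ × 10 m/s² × 880 m = 1.610×10^7 Pa = 16.10 MPa
glacial till: 1960 kg/m³ × 10 m/s² × 200 m = 3.920×10^6 Pa = 3.920 MPa
loess: 1690 kg/m³ × 10 m/s² × 210 m = 3.549×10^6 Pa = 3.549 MPa
unconsolidated sand: 1870 kg/m³ × 10 m/s² × 680 m = 1.272×10^7 Pa = 12.72 MPa
Total = 16.10 + 3.920 + 3.549 + 12.72 = 36.289 MPa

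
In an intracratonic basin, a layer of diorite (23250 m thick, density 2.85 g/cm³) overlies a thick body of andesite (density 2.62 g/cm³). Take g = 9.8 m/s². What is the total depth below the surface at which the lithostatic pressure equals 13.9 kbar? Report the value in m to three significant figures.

Pressure at base of upper layers: 2850×9.8×23250 = 6.494×10^8 Pa = 6.494 kbar
Remaining pressure to be supplied by andesite: 1.390×10^9 − 6.494×10^8 = 7.406×10^8 Pa
Additional depth in andesite = 7.406×10^8 Pa / (2620 kg/m³ × 9.8 m/s²) = 28845 m
Total depth = 23250 m + 28845 m = 52095 m

52100 m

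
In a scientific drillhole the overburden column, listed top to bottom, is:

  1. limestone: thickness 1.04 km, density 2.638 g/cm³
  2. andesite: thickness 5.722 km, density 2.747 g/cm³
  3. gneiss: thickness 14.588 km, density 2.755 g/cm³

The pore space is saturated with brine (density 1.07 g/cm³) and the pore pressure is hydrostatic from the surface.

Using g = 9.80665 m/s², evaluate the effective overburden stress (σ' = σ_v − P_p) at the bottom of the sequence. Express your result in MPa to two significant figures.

350 MPa

Overburden (lithostatic) stress σ_v:
limestone: 2638 kg/m³ × 9.80665 m/s² × 1040 m = 2.690×10^7 Pa = 26.90 MPa
andesite: 2747 kg/m³ × 9.80665 m/s² × 5722 m = 1.541×10^8 Pa = 154.1 MPa
gneiss: 2755 kg/m³ × 9.80665 m/s² × 14588 m = 3.941×10^8 Pa = 394.1 MPa
Total = 26.90 + 154.1 + 394.1 = 575.18 MPa
Pore pressure P_p = 1070 kg/m³ × 9.80665 m/s² × 21350 m = 2.240×10^8 Pa = 224.0 MPa
Effective stress σ' = σ_v − P_p = 575.2 − 224.0 = 351.15 MPa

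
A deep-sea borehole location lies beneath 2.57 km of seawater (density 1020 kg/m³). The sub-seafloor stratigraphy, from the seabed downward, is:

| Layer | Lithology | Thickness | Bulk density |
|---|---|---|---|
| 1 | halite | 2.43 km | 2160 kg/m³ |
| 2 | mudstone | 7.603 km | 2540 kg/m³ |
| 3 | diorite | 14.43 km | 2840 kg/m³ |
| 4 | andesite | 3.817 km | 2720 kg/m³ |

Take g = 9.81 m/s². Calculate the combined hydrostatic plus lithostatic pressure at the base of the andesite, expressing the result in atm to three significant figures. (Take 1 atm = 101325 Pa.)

7600 atm

seawater: 1020 kg/m³ × 9.81 m/s² × 2570 m = 2.572×10^7 Pa = 253.8 atm
halite: 2160 kg/m³ × 9.81 m/s² × 2430 m = 5.149×10^7 Pa = 508.2 atm
mudstone: 2540 kg/m³ × 9.81 m/s² × 7603 m = 1.894×10^8 Pa = 1870 atm
diorite: 2840 kg/m³ × 9.81 m/s² × 14430 m = 4.020×10^8 Pa = 3968 atm
andesite: 2720 kg/m³ × 9.81 m/s² × 3817 m = 1.018×10^8 Pa = 1005 atm
Total = 253.8 + 508.2 + 1870 + 3968 + 1005 = 7604.5 atm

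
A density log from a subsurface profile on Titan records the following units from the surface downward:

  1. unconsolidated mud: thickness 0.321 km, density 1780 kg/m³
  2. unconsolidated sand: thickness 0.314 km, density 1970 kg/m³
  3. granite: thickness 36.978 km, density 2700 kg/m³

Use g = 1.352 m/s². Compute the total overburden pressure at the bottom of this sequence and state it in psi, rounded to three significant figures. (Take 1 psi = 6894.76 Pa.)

19800 psi

unconsolidated mud: 1780 kg/m³ × 1.352 m/s² × 321 m = 7.725×10^5 Pa = 112.0 psi
unconsolidated sand: 1970 kg/m³ × 1.352 m/s² × 314 m = 8.363×10^5 Pa = 121.3 psi
granite: 2700 kg/m³ × 1.352 m/s² × 36978 m = 1.350×10^8 Pa = 19578 psi
Total = 112.0 + 121.3 + 19578 = 19811 psi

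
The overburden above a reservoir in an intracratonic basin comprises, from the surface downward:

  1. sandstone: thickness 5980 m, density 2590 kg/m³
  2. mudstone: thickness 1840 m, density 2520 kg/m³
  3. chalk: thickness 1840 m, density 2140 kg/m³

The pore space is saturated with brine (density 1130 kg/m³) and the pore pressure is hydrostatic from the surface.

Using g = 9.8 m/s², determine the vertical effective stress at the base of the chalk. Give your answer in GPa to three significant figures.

Overburden (lithostatic) stress σ_v:
sandstone: 2590 kg/m³ × 9.8 m/s² × 5980 m = 1.518×10^8 Pa = 151.8 MPa
mudstone: 2520 kg/m³ × 9.8 m/s² × 1840 m = 4.544×10^7 Pa = 45.44 MPa
chalk: 2140 kg/m³ × 9.8 m/s² × 1840 m = 3.859×10^7 Pa = 38.59 MPa
Total = 151.8 + 45.44 + 38.59 = 235.81 MPa
Pore pressure P_p = 1130 kg/m³ × 9.8 m/s² × 9660 m = 1.070×10^8 Pa = 107.0 MPa
Effective stress σ' = σ_v − P_p = 235.8 − 107.0 = 128.84 MPa = 0.12884 GPa

0.129 GPa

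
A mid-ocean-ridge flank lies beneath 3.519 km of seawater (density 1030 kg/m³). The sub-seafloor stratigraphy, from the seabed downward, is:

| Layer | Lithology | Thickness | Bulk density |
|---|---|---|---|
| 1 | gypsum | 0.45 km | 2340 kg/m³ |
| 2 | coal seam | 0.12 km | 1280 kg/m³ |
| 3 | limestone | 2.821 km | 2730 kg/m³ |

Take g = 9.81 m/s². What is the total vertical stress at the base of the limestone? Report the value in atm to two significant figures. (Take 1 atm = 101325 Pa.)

seawater: 1030 kg/m³ × 9.81 m/s² × 3519 m = 3.556×10^7 Pa = 350.9 atm
gypsum: 2340 kg/m³ × 9.81 m/s² × 450 m = 1.033×10^7 Pa = 101.9 atm
coal seam: 1280 kg/m³ × 9.81 m/s² × 120 m = 1.507×10^6 Pa = 14.87 atm
limestone: 2730 kg/m³ × 9.81 m/s² × 2821 m = 7.555×10^7 Pa = 745.6 atm
Total = 350.9 + 101.9 + 14.87 + 745.6 = 1213.4 atm

1200 atm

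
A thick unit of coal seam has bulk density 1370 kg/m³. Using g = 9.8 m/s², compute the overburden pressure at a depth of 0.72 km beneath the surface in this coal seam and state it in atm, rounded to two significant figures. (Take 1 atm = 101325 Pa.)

coal seam: 1370 kg/m³ × 9.8 m/s² × 720 m = 9.667×10^6 Pa = 95.40 atm

95 atm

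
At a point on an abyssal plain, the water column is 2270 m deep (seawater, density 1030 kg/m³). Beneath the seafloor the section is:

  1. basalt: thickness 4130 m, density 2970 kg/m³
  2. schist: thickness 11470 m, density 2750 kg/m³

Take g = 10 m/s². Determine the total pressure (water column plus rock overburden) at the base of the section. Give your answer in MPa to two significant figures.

seawater: 1030 kg/m³ × 10 m/s² × 2270 m = 2.338×10^7 Pa = 23.38 MPa
basalt: 2970 kg/m³ × 10 m/s² × 4130 m = 1.227×10^8 Pa = 122.7 MPa
schist: 2750 kg/m³ × 10 m/s² × 11470 m = 3.154×10^8 Pa = 315.4 MPa
Total = 23.38 + 122.7 + 315.4 = 461.47 MPa

460 MPa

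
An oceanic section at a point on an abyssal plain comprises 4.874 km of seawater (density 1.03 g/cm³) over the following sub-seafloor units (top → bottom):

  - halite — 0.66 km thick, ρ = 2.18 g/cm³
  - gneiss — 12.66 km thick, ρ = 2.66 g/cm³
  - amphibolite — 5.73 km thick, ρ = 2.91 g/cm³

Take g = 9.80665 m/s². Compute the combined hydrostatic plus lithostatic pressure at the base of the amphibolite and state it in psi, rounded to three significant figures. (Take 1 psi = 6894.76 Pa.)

seawater: 1030 kg/m³ × 9.80665 m/s² × 4874 m = 4.923×10^7 Pa = 7140 psi
halite: 2180 kg/m³ × 9.80665 m/s² × 660 m = 1.411×10^7 Pa = 2046 psi
gneiss: 2660 kg/m³ × 9.80665 m/s² × 12660 m = 3.302×10^8 Pa = 47898 psi
amphibolite: 2910 kg/m³ × 9.80665 m/s² × 5730 m = 1.635×10^8 Pa = 23716 psi
Total = 7140 + 2046 + 47898 + 23716 = 80801 psi

80800 psi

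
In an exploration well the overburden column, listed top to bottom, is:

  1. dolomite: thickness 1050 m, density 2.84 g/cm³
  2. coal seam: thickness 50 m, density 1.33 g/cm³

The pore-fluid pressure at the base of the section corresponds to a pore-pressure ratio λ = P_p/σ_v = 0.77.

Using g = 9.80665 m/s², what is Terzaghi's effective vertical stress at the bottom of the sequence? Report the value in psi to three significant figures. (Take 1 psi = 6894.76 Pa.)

Overburden (lithostatic) stress σ_v:
dolomite: 2840 kg/m³ × 9.80665 m/s² × 1050 m = 2.924×10^7 Pa = 29.24 MPa
coal seam: 1330 kg/m³ × 9.80665 m/s² × 50 m = 6.521×10^5 Pa = 0.6521 MPa
Total = 29.24 + 0.6521 = 29.896 MPa
Pore pressure P_p = λ·σ_v = 0.77 × 29.90 MPa = 23.02 MPa
Effective stress σ' = σ_v − P_p = 29.90 − 23.02 = 6.8760 MPa = 997.28 psi

997 psi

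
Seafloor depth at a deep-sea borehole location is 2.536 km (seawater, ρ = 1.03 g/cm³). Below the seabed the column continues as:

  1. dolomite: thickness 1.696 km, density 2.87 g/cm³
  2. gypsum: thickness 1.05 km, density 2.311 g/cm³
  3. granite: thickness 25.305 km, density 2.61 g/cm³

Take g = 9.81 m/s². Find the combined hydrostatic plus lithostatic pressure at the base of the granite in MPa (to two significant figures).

seawater: 1030 kg/m³ × 9.81 m/s² × 2536 m = 2.562×10^7 Pa = 25.62 MPa
dolomite: 2870 kg/m³ × 9.81 m/s² × 1696 m = 4.775×10^7 Pa = 47.75 MPa
gypsum: 2311 kg/m³ × 9.81 m/s² × 1050 m = 2.380×10^7 Pa = 23.80 MPa
granite: 2610 kg/m³ × 9.81 m/s² × 25305 m = 6.479×10^8 Pa = 647.9 MPa
Total = 25.62 + 47.75 + 23.80 + 647.9 = 745.09 MPa

750 MPa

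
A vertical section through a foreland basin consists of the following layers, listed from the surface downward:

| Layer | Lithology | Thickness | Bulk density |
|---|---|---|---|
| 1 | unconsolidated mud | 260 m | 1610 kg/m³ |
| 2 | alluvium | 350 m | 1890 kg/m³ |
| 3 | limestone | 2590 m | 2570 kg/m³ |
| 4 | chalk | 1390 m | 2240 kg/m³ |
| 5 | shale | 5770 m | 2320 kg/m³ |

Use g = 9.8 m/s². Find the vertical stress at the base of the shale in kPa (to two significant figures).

240000 kPa

unconsolidated mud: 1610 kg/m³ × 9.8 m/s² × 260 m = 4.102×10^6 Pa = 4102 kPa
alluvium: 1890 kg/m³ × 9.8 m/s² × 350 m = 6.483×10^6 Pa = 6483 kPa
limestone: 2570 kg/m³ × 9.8 m/s² × 2590 m = 6.523×10^7 Pa = 65232 kPa
chalk: 2240 kg/m³ × 9.8 m/s² × 1390 m = 3.051×10^7 Pa = 30513 kPa
shale: 2320 kg/m³ × 9.8 m/s² × 5770 m = 1.312×10^8 Pa = 1.312×10^5 kPa
Total = 4102 + 6483 + 65232 + 30513 + 1.312×10^5 = 2.3752×10^5 kPa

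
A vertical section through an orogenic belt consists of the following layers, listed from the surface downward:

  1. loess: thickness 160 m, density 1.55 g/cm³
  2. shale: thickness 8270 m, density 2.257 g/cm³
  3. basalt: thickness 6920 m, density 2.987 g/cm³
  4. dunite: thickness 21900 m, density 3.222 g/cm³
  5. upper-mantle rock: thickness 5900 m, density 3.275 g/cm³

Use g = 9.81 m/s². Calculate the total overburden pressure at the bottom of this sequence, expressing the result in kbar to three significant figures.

loess: 1550 kg/m³ × 9.81 m/s² × 160 m = 2.433×10^6 Pa = 0.02433 kbar
shale: 2257 kg/m³ × 9.81 m/s² × 8270 m = 1.831×10^8 Pa = 1.831 kbar
basalt: 2987 kg/m³ × 9.81 m/s² × 6920 m = 2.028×10^8 Pa = 2.028 kbar
dunite: 3222 kg/m³ × 9.81 m/s² × 21900 m = 6.922×10^8 Pa = 6.922 kbar
upper-mantle rock: 3275 kg/m³ × 9.81 m/s² × 5900 m = 1.896×10^8 Pa = 1.896 kbar
Total = 0.02433 + 1.831 + 2.028 + 6.922 + 1.896 = 12.701 kbar

12.7 kbar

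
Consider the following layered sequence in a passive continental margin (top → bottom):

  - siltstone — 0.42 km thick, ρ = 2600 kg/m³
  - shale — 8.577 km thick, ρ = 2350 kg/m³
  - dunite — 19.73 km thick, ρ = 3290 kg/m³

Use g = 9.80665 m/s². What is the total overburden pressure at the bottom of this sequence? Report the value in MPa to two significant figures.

siltstone: 2600 kg/m³ × 9.80665 m/s² × 420 m = 1.071×10^7 Pa = 10.71 MPa
shale: 2350 kg/m³ × 9.80665 m/s² × 8577 m = 1.977×10^8 Pa = 197.7 MPa
dunite: 3290 kg/m³ × 9.80665 m/s² × 19730 m = 6.366×10^8 Pa = 636.6 MPa
Total = 10.71 + 197.7 + 636.6 = 844.94 MPa

840 MPa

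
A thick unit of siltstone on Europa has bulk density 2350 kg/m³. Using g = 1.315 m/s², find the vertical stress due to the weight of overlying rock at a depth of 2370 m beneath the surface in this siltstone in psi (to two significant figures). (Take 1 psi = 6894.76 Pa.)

1100 psi

siltstone: 2350 kg/m³ × 1.315 m/s² × 2370 m = 7.324×10^6 Pa = 1062 psi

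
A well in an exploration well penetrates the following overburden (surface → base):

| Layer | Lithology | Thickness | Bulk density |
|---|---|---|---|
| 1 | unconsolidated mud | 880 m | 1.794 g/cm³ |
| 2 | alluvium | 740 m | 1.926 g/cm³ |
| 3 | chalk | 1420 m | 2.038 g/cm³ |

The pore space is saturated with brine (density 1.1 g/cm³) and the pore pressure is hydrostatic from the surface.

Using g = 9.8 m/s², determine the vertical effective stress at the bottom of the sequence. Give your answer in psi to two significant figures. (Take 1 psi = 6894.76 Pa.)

3600 psi

Overburden (lithostatic) stress σ_v:
unconsolidated mud: 1794 kg/m³ × 9.8 m/s² × 880 m = 1.547×10^7 Pa = 15.47 MPa
alluvium: 1926 kg/m³ × 9.8 m/s² × 740 m = 1.397×10^7 Pa = 13.97 MPa
chalk: 2038 kg/m³ × 9.8 m/s² × 1420 m = 2.836×10^7 Pa = 28.36 MPa
Total = 15.47 + 13.97 + 28.36 = 57.800 MPa
Pore pressure P_p = 1100 kg/m³ × 9.8 m/s² × 3040 m = 3.277×10^7 Pa = 32.77 MPa
Effective stress σ' = σ_v − P_p = 57.80 − 32.77 = 25.028 MPa = 3630.1 psi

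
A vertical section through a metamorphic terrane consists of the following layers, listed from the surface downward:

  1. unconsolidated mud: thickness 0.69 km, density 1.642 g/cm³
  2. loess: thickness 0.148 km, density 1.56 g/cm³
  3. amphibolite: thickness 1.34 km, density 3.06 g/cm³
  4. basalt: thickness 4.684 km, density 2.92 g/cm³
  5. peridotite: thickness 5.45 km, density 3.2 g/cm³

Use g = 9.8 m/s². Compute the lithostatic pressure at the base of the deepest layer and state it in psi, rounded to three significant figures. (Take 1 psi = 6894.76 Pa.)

unconsolidated mud: 1642 kg/m³ × 9.8 m/s² × 690 m = 1.110×10^7 Pa = 1610 psi
loess: 1560 kg/m³ × 9.8 m/s² × 148 m = 2.263×10^6 Pa = 328.2 psi
amphibolite: 3060 kg/m³ × 9.8 m/s² × 1340 m = 4.018×10^7 Pa = 5828 psi
basalt: 2920 kg/m³ × 9.8 m/s² × 4684 m = 1.340×10^8 Pa = 19440 psi
peridotite: 3200 kg/m³ × 9.8 m/s² × 5450 m = 1.709×10^8 Pa = 24789 psi
Total = 1610 + 328.2 + 5828 + 19440 + 24789 = 51996 psi

52000 psi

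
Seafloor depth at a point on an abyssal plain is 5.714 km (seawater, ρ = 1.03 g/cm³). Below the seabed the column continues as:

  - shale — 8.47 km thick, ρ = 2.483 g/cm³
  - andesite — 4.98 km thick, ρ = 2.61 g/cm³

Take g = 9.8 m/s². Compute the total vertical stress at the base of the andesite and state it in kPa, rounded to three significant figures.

seawater: 1030 kg/m³ × 9.8 m/s² × 5714 m = 5.768×10^7 Pa = 57677 kPa
shale: 2483 kg/m³ × 9.8 m/s² × 8470 m = 2.061×10^8 Pa = 2.061×10^5 kPa
andesite: 2610 kg/m³ × 9.8 m/s² × 4980 m = 1.274×10^8 Pa = 1.274×10^5 kPa
Total = 57677 + 2.061×10^5 + 1.274×10^5 = 3.9116×10^5 kPa

391000 kPa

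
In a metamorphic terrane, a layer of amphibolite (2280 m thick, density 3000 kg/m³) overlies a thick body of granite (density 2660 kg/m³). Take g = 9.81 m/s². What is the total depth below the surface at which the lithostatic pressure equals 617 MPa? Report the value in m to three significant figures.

Pressure at base of upper layers: 3000×9.81×2280 = 6.710×10^7 Pa = 67.10 MPa
Remaining pressure to be supplied by granite: 6.170×10^8 − 6.710×10^7 = 5.499×10^8 Pa
Additional depth in granite = 5.499×10^8 Pa / (2660 kg/m³ × 9.81 m/s²) = 21073 m
Total depth = 2280 m + 21073 m = 23353 m

23400 m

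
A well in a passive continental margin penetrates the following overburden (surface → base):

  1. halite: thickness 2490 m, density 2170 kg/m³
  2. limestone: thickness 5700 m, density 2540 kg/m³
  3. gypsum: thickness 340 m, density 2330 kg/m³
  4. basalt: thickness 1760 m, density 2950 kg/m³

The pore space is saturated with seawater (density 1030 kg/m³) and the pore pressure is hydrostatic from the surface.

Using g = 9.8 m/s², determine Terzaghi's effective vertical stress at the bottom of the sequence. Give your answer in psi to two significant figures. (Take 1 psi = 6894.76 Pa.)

22000 psi

Overburden (lithostatic) stress σ_v:
halite: 2170 kg/m³ × 9.8 m/s² × 2490 m = 5.295×10^7 Pa = 52.95 MPa
limestone: 2540 kg/m³ × 9.8 m/s² × 5700 m = 1.419×10^8 Pa = 141.9 MPa
gypsum: 2330 kg/m³ × 9.8 m/s² × 340 m = 7.764×10^6 Pa = 7.764 MPa
basalt: 2950 kg/m³ × 9.8 m/s² × 1760 m = 5.088×10^7 Pa = 50.88 MPa
Total = 52.95 + 141.9 + 7.764 + 50.88 = 253.48 MPa
Pore pressure P_p = 1030 kg/m³ × 9.8 m/s² × 10290 m = 1.039×10^8 Pa = 103.9 MPa
Effective stress σ' = σ_v − P_p = 253.5 − 103.9 = 149.61 MPa = 21700 psi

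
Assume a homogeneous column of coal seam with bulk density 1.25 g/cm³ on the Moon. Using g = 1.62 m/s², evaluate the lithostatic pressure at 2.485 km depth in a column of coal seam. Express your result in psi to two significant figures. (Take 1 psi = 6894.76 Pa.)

coal seam: 1250 kg/m³ × 1.62 m/s² × 2485 m = 5.032×10^6 Pa = 729.8 psi

730 psi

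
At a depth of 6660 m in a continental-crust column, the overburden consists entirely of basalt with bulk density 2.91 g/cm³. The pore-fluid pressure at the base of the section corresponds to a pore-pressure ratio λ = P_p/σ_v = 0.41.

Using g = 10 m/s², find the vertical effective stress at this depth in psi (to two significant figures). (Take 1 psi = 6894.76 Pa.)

Overburden (lithostatic) stress σ_v:
basalt: 2910 kg/m³ × 10 m/s² × 6660 m = 1.938×10^8 Pa = 193.8 MPa
Pore pressure P_p = λ·σ_v = 0.41 × 193.8 MPa = 79.46 MPa
Effective stress σ' = σ_v − P_p = 193.8 − 79.46 = 114.35 MPa = 16584 psi

17000 psi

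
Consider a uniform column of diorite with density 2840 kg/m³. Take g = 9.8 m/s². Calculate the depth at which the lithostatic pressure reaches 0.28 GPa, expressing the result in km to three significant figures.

h = P/(ρg) = 0.28 GPa / (2840 kg/m³ × 9.8 m/s²) = 2.800×10^8 Pa / 27832 Pa/m = 10060 m
= 10.060 km

10.1 km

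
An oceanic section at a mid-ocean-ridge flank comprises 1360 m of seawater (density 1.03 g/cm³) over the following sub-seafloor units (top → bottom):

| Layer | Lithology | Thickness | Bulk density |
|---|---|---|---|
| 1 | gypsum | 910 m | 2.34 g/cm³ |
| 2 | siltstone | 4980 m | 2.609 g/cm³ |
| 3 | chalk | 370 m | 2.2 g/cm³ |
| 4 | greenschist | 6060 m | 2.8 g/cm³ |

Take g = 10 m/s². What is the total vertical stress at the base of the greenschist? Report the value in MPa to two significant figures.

340 MPa

seawater: 1030 kg/m³ × 10 m/s² × 1360 m = 1.401×10^7 Pa = 14.01 MPa
gypsum: 2340 kg/m³ × 10 m/s² × 910 m = 2.129×10^7 Pa = 21.29 MPa
siltstone: 2609 kg/m³ × 10 m/s² × 4980 m = 1.299×10^8 Pa = 129.9 MPa
chalk: 2200 kg/m³ × 10 m/s² × 370 m = 8.140×10^6 Pa = 8.140 MPa
greenschist: 2800 kg/m³ × 10 m/s² × 6060 m = 1.697×10^8 Pa = 169.7 MPa
Total = 14.01 + 21.29 + 129.9 + 8.140 + 169.7 = 343.05 MPa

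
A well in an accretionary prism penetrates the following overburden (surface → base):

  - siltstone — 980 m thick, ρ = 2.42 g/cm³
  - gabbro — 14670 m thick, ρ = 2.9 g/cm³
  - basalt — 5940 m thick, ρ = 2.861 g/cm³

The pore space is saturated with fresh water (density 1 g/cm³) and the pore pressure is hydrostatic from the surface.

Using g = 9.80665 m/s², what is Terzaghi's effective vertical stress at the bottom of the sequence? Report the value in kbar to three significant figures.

3.95 kbar

Overburden (lithostatic) stress σ_v:
siltstone: 2420 kg/m³ × 9.80665 m/s² × 980 m = 2.326×10^7 Pa = 23.26 MPa
gabbro: 2900 kg/m³ × 9.80665 m/s² × 14670 m = 4.172×10^8 Pa = 417.2 MPa
basalt: 2861 kg/m³ × 9.80665 m/s² × 5940 m = 1.667×10^8 Pa = 166.7 MPa
Total = 23.26 + 417.2 + 166.7 = 607.12 MPa
Pore pressure P_p = 1000 kg/m³ × 9.80665 m/s² × 21590 m = 2.117×10^8 Pa = 211.7 MPa
Effective stress σ' = σ_v − P_p = 607.1 − 211.7 = 395.39 MPa = 3.9539 kbar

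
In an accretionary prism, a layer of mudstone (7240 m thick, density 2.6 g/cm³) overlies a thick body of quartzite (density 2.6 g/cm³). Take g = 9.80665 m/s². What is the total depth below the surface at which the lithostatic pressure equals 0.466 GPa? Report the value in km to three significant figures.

18.3 km

Pressure at base of upper layers: 2600×9.80665×7240 = 1.846×10^8 Pa = 0.1846 GPa
Remaining pressure to be supplied by quartzite: 4.660×10^8 − 1.846×10^8 = 2.814×10^8 Pa
Additional depth in quartzite = 2.814×10^8 Pa / (2600 kg/m³ × 9.80665 m/s²) = 11036 m
Total depth = 7240 m + 11036 m = 18276 m
= 18.276 km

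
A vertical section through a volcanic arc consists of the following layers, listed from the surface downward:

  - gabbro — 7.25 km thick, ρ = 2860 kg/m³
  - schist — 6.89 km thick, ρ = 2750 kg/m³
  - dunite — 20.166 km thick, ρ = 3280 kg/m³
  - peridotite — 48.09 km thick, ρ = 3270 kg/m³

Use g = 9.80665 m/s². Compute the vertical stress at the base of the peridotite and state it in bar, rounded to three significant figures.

25800 bar

gabbro: 2860 kg/m³ × 9.80665 m/s² × 7250 m = 2.033×10^8 Pa = 2033 bar
schist: 2750 kg/m³ × 9.80665 m/s² × 6890 m = 1.858×10^8 Pa = 1858 bar
dunite: 3280 kg/m³ × 9.80665 m/s² × 20166 m = 6.487×10^8 Pa = 6487 bar
peridotite: 3270 kg/m³ × 9.80665 m/s² × 48090 m = 1.542×10^9 Pa = 15421 bar
Total = 2033 + 1858 + 6487 + 15421 = 25799 bar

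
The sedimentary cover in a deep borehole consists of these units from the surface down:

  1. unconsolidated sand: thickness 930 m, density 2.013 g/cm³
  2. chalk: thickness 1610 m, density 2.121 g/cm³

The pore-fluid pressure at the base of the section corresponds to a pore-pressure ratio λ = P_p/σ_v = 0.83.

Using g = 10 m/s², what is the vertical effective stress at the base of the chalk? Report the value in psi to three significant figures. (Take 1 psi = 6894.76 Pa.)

1300 psi

Overburden (lithostatic) stress σ_v:
unconsolidated sand: 2013 kg/m³ × 10 m/s² × 930 m = 1.872×10^7 Pa = 18.72 MPa
chalk: 2121 kg/m³ × 10 m/s² × 1610 m = 3.415×10^7 Pa = 34.15 MPa
Total = 18.72 + 34.15 = 52.869 MPa
Pore pressure P_p = λ·σ_v = 0.83 × 52.87 MPa = 43.88 MPa
Effective stress σ' = σ_v − P_p = 52.87 − 43.88 = 8.9877 MPa = 1303.6 psi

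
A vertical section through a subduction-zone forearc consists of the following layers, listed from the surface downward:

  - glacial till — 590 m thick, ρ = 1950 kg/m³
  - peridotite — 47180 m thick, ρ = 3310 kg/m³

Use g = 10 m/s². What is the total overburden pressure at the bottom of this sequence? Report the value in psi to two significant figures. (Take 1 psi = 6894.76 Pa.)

230000 psi

glacial till: 1950 kg/m³ × 10 m/s² × 590 m = 1.151×10^7 Pa = 1669 psi
peridotite: 3310 kg/m³ × 10 m/s² × 47180 m = 1.562×10^9 Pa = 2.265×10^5 psi
Total = 1669 + 2.265×10^5 = 2.2817×10^5 psi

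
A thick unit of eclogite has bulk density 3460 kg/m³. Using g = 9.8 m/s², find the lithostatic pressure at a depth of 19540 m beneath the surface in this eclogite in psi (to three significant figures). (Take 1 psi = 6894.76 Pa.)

96100 psi

eclogite: 3460 kg/m³ × 9.8 m/s² × 19540 m = 6.626×10^8 Pa = 96097 psi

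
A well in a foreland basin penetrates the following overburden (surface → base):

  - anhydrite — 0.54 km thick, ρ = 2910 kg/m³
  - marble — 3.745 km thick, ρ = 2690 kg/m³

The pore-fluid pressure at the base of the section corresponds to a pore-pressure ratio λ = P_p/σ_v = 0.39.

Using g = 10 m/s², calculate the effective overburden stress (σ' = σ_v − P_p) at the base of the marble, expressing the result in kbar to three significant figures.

Overburden (lithostatic) stress σ_v:
anhydrite: 2910 kg/m³ × 10 m/s² × 540 m = 1.571×10^7 Pa = 15.71 MPa
marble: 2690 kg/m³ × 10 m/s² × 3745 m = 1.007×10^8 Pa = 100.7 MPa
Total = 15.71 + 100.7 = 116.45 MPa
Pore pressure P_p = λ·σ_v = 0.39 × 116.5 MPa = 45.42 MPa
Effective stress σ' = σ_v − P_p = 116.5 − 45.42 = 71.037 MPa = 0.71037 kbar

0.710 kbar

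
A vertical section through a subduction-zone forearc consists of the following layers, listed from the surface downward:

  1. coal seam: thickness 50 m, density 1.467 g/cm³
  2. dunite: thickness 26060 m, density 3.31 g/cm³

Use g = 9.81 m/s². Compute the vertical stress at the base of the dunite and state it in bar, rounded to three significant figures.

8470 bar

coal seam: 1467 kg/m³ × 9.81 m/s² × 50 m = 7.196×10^5 Pa = 7.196 bar
dunite: 3310 kg/m³ × 9.81 m/s² × 26060 m = 8.462×10^8 Pa = 8462 bar
Total = 7.196 + 8462 = 8469.2 bar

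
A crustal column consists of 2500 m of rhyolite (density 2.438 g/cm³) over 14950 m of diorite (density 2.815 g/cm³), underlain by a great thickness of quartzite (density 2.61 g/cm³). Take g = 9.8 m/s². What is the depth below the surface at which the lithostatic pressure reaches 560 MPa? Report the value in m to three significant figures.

Pressure at base of upper layers: 2438×9.8×2500 + 2815×9.8×14950 = 4.722×10^8 Pa = 472.2 MPa
Remaining pressure to be supplied by quartzite: 5.600×10^8 − 4.722×10^8 = 8.784×10^7 Pa
Additional depth in quartzite = 8.784×10^7 Pa / (2610 kg/m³ × 9.8 m/s²) = 3434.3 m
Total depth = 17450 m + 3434.3 m = 20884 m

20900 m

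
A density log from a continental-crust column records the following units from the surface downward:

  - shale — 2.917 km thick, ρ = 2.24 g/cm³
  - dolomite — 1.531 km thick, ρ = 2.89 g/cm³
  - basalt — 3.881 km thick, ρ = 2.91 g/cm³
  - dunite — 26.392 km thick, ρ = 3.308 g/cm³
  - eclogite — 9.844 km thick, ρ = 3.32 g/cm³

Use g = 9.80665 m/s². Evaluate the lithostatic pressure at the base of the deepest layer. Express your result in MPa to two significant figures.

1400 MPa

shale: 2240 kg/m³ × 9.80665 m/s² × 2917 m = 6.408×10^7 Pa = 64.08 MPa
dolomite: 2890 kg/m³ × 9.80665 m/s² × 1531 m = 4.339×10^7 Pa = 43.39 MPa
basalt: 2910 kg/m³ × 9.80665 m/s² × 3881 m = 1.108×10^8 Pa = 110.8 MPa
dunite: 3308 kg/m³ × 9.80665 m/s² × 26392 m = 8.562×10^8 Pa = 856.2 MPa
eclogite: 3320 kg/m³ × 9.80665 m/s² × 9844 m = 3.205×10^8 Pa = 320.5 MPa
Total = 64.08 + 43.39 + 110.8 + 856.2 + 320.5 = 1394.9 MPa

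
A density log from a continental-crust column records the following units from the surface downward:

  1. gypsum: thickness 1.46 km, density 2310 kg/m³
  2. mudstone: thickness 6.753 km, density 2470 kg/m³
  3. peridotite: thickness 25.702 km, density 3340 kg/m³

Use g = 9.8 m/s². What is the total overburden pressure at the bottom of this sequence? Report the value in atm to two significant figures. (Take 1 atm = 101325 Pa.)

gypsum: 2310 kg/m³ × 9.8 m/s² × 1460 m = 3.305×10^7 Pa = 326.2 atm
mudstone: 2470 kg/m³ × 9.8 m/s² × 6753 m = 1.635×10^8 Pa = 1613 atm
peridotite: 3340 kg/m³ × 9.8 m/s² × 25702 m = 8.413×10^8 Pa = 8303 atm
Total = 326.2 + 1613 + 8303 = 10242 atm

10000 atm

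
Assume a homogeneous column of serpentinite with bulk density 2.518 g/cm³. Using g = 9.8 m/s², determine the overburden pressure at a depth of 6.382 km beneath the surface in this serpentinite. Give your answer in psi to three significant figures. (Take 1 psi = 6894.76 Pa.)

serpentinite: 2518 kg/m³ × 9.8 m/s² × 6382 m = 1.575×10^8 Pa = 22841 psi

22800 psi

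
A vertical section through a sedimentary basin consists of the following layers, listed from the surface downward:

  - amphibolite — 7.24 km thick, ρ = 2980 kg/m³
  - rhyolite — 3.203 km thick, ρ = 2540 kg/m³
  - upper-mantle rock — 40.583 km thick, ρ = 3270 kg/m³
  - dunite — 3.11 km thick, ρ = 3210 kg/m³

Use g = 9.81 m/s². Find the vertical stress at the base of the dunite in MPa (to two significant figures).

amphibolite: 2980 kg/m³ × 9.81 m/s² × 7240 m = 2.117×10^8 Pa = 211.7 MPa
rhyolite: 2540 kg/m³ × 9.81 m/s² × 3203 m = 7.981×10^7 Pa = 79.81 MPa
upper-mantle rock: 3270 kg/m³ × 9.81 m/s² × 40583 m = 1.302×10^9 Pa = 1302 MPa
dunite: 3210 kg/m³ × 9.81 m/s² × 3110 m = 9.793×10^7 Pa = 97.93 MPa
Total = 211.7 + 79.81 + 1302 + 97.93 = 1691.2 MPa

1700 MPa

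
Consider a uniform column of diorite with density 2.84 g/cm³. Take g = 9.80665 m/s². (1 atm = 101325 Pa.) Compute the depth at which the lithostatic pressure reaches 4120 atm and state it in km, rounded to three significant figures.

h = P/(ρg) = 4120 atm / (2840 kg/m³ × 9.80665 m/s²) = 4.175×10^8 Pa / 27851 Pa/m = 14989 m
= 14.989 km

15.0 km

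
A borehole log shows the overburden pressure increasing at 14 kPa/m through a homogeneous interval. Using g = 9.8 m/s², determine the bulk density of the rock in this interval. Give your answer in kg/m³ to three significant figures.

1430 kg/m³

ρ = (dP/dz)/g = 14 kPa/m / 9.8 m/s² = 14000 Pa/m / 9.8 m/s² = 1428.6 kg/m³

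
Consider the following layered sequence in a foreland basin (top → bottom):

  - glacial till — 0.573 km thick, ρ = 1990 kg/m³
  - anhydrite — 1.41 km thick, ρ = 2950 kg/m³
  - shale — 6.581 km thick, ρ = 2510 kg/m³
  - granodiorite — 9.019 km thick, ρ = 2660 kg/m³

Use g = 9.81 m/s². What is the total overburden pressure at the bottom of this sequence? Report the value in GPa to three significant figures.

0.449 GPa

glacial till: 1990 kg/m³ × 9.81 m/s² × 573 m = 1.119×10^7 Pa = 0.01119 GPa
anhydrite: 2950 kg/m³ × 9.81 m/s² × 1410 m = 4.080×10^7 Pa = 0.04080 GPa
shale: 2510 kg/m³ × 9.81 m/s² × 6581 m = 1.620×10^8 Pa = 0.1620 GPa
granodiorite: 2660 kg/m³ × 9.81 m/s² × 9019 m = 2.353×10^8 Pa = 0.2353 GPa
Total = 0.01119 + 0.04080 + 0.1620 + 0.2353 = 0.44938 GPa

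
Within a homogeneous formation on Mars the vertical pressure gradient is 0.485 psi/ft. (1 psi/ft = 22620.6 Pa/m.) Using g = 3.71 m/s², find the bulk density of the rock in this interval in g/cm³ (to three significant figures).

ρ = (dP/dz)/g = 0.485 psi/ft / 3.71 m/s² = 10971 Pa/m / 3.71 m/s² = 2957.1 kg/m³
= 2.957 g/cm³

2.96 g/cm³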